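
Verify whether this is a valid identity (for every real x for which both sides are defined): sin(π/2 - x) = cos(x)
Yes, this is an identity.

Claim: sin(π/2 - x) = cos(x).
Reasoning: Use sin(u - v) = sin(u)cos(v) - cos(u)sin(v) with u = π/2, v = x: sin(π/2)cos(x) - cos(π/2)sin(x) = 1·cos(x) - 0·sin(x) = cos(x).
So the two sides agree for every real x for which both sides are defined.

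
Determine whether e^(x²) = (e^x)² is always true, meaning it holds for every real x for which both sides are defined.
No, this is NOT an identity.

Claim: e^(x²) = (e^x)².
Test a specific point where both sides are defined: x = 3/2.
LHS = e^(x²) ≈ 9.4877
RHS = (e^x)² ≈ 20.0855
Since 9.4877 ≠ 20.0855, the equation fails at this point, so it cannot hold for every real x for which both sides are defined.
(e^x)² = e^(2x), and 2x ≠ x² in general.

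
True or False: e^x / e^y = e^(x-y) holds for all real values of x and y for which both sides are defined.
True.

Claim: e^x / e^y = e^(x-y).
Reasoning: 1/e^y = e^(-y), so e^x / e^y = e^x · e^(-y) = e^(x + (-y)) = e^(x-y) by the product rule for exponents.
So the two sides agree for all real values of x and y for which both sides are defined.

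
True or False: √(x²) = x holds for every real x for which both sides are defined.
Claim: √(x²) = x.
Test a specific point where both sides are defined: x = -2.
LHS = √(x²) ≈ 2.0000
RHS = x ≈ -2.0000
Since 2.0000 ≠ -2.0000, the equation fails at this point, so it cannot hold for every real x for which both sides are defined.
√(x²) = |x|, which differs from x whenever x < 0 (both sides are defined for every real x).

Conclusion: False.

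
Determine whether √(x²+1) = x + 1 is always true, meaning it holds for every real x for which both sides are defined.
No, this is NOT an identity.

Claim: √(x²+1) = x + 1.
Test a specific point where both sides are defined: x = -3.
LHS = √(x²+1) ≈ 3.1623
RHS = x + 1 ≈ -2.0000
Since 3.1623 ≠ -2.0000, the equation fails at this point, so it cannot hold for every real x for which both sides are defined.
(x+1)² = x² + 2x + 1 ≠ x² + 1 unless x = 0.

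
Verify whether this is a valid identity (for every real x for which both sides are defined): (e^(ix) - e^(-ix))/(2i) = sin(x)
Claim: (e^(ix) - e^(-ix))/(2i) = sin(x).
Reasoning: By Euler's formula e^(ix) = cos(x) + i·sin(x) and e^(-ix) = cos(x) - i·sin(x). Subtracting cancels the cosine terms: e^(ix) - e^(-ix) = 2i·sin(x); divide by 2i.
So the two sides agree for every real x for which both sides are defined.

Conclusion: Yes, this is an identity.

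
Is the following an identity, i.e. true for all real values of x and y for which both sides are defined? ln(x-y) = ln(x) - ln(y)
Claim: ln(x-y) = ln(x) - ln(y).
Test a specific point where both sides are defined: x = 2, y = 1.
LHS = ln(x-y) ≈ 0.0000
RHS = ln(x) - ln(y) ≈ 0.6931
Since 0.0000 ≠ 0.6931, the equation fails at this point, so it cannot hold for all real values of x and y for which both sides are defined.
ln(x) - ln(y) = ln(x/y), not ln(x-y).

Conclusion: No, this is NOT an identity.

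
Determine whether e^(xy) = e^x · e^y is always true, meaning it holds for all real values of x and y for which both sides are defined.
Claim: e^(xy) = e^x · e^y.
Test a specific point where both sides are defined: x = 1/2, y = 3/2.
LHS = e^(xy) ≈ 2.1170
RHS = e^x · e^y ≈ 7.3891
Since 2.1170 ≠ 7.3891, the equation fails at this point, so it cannot hold for all real values of x and y for which both sides are defined.
e^x · e^y = e^(x+y), not e^(xy).

Conclusion: No, this is NOT an identity.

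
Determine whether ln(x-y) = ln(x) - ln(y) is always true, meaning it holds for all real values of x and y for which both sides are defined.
Claim: ln(x-y) = ln(x) - ln(y).
Test a specific point where both sides are defined: x = 2, y = 1/2.
LHS = ln(x-y) ≈ 0.4055
RHS = ln(x) - ln(y) ≈ 1.3863
Since 0.4055 ≠ 1.3863, the equation fails at this point, so it cannot hold for all real values of x and y for which both sides are defined.
ln(x) - ln(y) = ln(x/y), not ln(x-y).

Conclusion: No, this is NOT an identity.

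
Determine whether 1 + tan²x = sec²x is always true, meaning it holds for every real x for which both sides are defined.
Yes, this is an identity.

Claim: 1 + tan²x = sec²x.
Reasoning: Start from sin²x + cos²x = 1 and divide every term by cos²x (allowed wherever tan x and sec x are defined): tan²x + 1 = 1/cos²x = sec²x.
So the two sides agree for every real x for which both sides are defined.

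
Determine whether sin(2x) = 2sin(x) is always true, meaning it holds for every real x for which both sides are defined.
Claim: sin(2x) = 2sin(x).
Test a specific point where both sides are defined: x = π/6.
LHS = sin(2x) ≈ 0.8660
RHS = 2sin(x) ≈ 1.0000
Since 0.8660 ≠ 1.0000, the equation fails at this point, so it cannot hold for every real x for which both sides are defined.
The correct double-angle formula is sin(2x) = 2sin(x)cos(x).

Conclusion: No, this is NOT an identity.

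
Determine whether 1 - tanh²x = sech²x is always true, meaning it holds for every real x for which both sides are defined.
Claim: 1 - tanh²x = sech²x.
Reasoning: Divide cosh²x - sinh²x = 1 through by cosh²x (never zero): 1 - tanh²x = 1/cosh²x = sech²x.
So the two sides agree for every real x for which both sides are defined.

Conclusion: Yes, this is an identity.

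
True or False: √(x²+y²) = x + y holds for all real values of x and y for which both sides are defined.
Claim: √(x²+y²) = x + y.
Test a specific point where both sides are defined: x = 4, y = -3.
LHS = √(x²+y²) ≈ 5.0000
RHS = x + y ≈ 1.0000
Since 5.0000 ≠ 1.0000, the equation fails at this point, so it cannot hold for all real values of x and y for which both sides are defined.
(x+y)² = x² + 2xy + y², not x² + y², so the square root does not split this way.

Conclusion: False.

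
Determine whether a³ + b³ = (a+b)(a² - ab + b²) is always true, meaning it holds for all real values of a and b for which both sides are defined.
Claim: a³ + b³ = (a+b)(a² - ab + b²).
Reasoning: Expand the right side: (a+b)(a² - ab + b²) = a³ - a²b + ab² + a²b - ab² + b³ = a³ + b³ (the middle terms cancel in pairs).
So the two sides agree for all real values of a and b for which both sides are defined.

Conclusion: Yes, this is an identity.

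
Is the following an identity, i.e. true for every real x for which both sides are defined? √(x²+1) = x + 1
Claim: √(x²+1) = x + 1.
Test a specific point where both sides are defined: x = -1.
LHS = √(x²+1) ≈ 1.4142
RHS = x + 1 ≈ 0.0000
Since 1.4142 ≠ 0.0000, the equation fails at this point, so it cannot hold for every real x for which both sides are defined.
(x+1)² = x² + 2x + 1 ≠ x² + 1 unless x = 0.

Conclusion: No, this is NOT an identity.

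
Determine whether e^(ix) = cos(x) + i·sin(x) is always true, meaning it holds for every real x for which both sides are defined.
Yes, this is an identity.

Claim: e^(ix) = cos(x) + i·sin(x).
Reasoning: Euler's formula. Expand e^(ix) = Σ (ix)^k / k!. Since i² = -1, the even-k terms are Σ (-1)^m x^(2m)/(2m)! = cos(x) and the odd-k terms are i · Σ (-1)^m x^(2m+1)/(2m+1)! = i·sin(x).
So the two sides agree for every real x for which both sides are defined.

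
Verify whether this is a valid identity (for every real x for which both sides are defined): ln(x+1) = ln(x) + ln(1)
Claim: ln(x+1) = ln(x) + ln(1).
Test a specific point where both sides are defined: x = 5.
LHS = ln(x+1) ≈ 1.7918
RHS = ln(x) + ln(1) ≈ 1.6094
Since 1.7918 ≠ 1.6094, the equation fails at this point, so it cannot hold for every real x for which both sides are defined.
ln(1) = 0, so the right side is just ln(x), which differs from ln(x+1).

Conclusion: No, this is NOT an identity.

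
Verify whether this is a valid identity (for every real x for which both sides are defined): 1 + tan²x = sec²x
Claim: 1 + tan²x = sec²x.
Reasoning: Start from sin²x + cos²x = 1 and divide every term by cos²x (allowed wherever tan x and sec x are defined): tan²x + 1 = 1/cos²x = sec²x.
So the two sides agree for every real x for which both sides are defined.

Conclusion: Yes, this is an identity.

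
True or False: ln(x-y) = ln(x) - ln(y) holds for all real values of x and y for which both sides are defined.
Claim: ln(x-y) = ln(x) - ln(y).
Test a specific point where both sides are defined: x = 3/2, y = 1/2.
LHS = ln(x-y) ≈ 0.0000
RHS = ln(x) - ln(y) ≈ 1.0986
Since 0.0000 ≠ 1.0986, the equation fails at this point, so it cannot hold for all real values of x and y for which both sides are defined.
ln(x) - ln(y) = ln(x/y), not ln(x-y).

Conclusion: False.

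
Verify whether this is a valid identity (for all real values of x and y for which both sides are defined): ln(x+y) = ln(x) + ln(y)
Claim: ln(x+y) = ln(x) + ln(y).
Test a specific point where both sides are defined: x = 3/2, y = 5.
LHS = ln(x+y) ≈ 1.8718
RHS = ln(x) + ln(y) ≈ 2.0149
Since 1.8718 ≠ 2.0149, the equation fails at this point, so it cannot hold for all real values of x and y for which both sides are defined.
ln(x) + ln(y) = ln(xy), not ln(x+y).

Conclusion: No, this is NOT an identity.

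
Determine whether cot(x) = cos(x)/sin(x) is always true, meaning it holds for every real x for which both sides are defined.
Yes, this is an identity.

Claim: cot(x) = cos(x)/sin(x).
Reasoning: cot(x) is defined as 1/tan(x) = 1/(sin(x)/cos(x)) = cos(x)/sin(x), wherever sin(x) ≠ 0.
So the two sides agree for every real x for which both sides are defined.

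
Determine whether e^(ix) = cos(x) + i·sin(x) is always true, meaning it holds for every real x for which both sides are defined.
Claim: e^(ix) = cos(x) + i·sin(x).
Reasoning: Euler's formula. Expand e^(ix) = Σ (ix)^k / k!. Since i² = -1, the even-k terms are Σ (-1)^m x^(2m)/(2m)! = cos(x) and the odd-k terms are i · Σ (-1)^m x^(2m+1)/(2m+1)! = i·sin(x).
So the two sides agree for every real x for which both sides are defined.

Conclusion: Yes, this is an identity.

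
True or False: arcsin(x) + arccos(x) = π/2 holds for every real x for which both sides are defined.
Claim: arcsin(x) + arccos(x) = π/2.
Reasoning: Both sides are defined for -1 ≤ x ≤ 1. Let θ = arcsin(x), so sin θ = x and θ ∈ [-π/2, π/2]. Then cos(π/2 - θ) = sin θ = x and π/2 - θ ∈ [0, π], which is exactly the range of arccos, so arccos(x) = π/2 - θ. Adding: arcsin(x) + arccos(x) = θ + (π/2 - θ) = π/2.
So the two sides agree for every real x for which both sides are defined.

Conclusion: True.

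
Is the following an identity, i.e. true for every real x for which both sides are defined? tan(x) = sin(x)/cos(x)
Claim: tan(x) = sin(x)/cos(x).
Reasoning: For an angle x whose terminal point on the unit circle is (cos x, sin x), tan(x) is defined as the ratio (second coordinate)/(first coordinate) = sin(x)/cos(x), wherever cos(x) ≠ 0.
So the two sides agree for every real x for which both sides are defined.

Conclusion: Yes, this is an identity.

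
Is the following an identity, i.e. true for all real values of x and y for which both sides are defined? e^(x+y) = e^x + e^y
Claim: e^(x+y) = e^x + e^y.
Test a specific point where both sides are defined: x = -3, y = 4.
LHS = e^(x+y) ≈ 2.7183
RHS = e^x + e^y ≈ 54.6479
Since 2.7183 ≠ 54.6479, the equation fails at this point, so it cannot hold for all real values of x and y for which both sides are defined.
The correct rule is e^(x+y) = e^x · e^y (a product, not a sum).

Conclusion: No, this is NOT an identity.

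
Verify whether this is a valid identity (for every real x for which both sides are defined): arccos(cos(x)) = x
Claim: arccos(cos(x)) = x.
Test a specific point where both sides are defined: x = -π/6.
LHS = arccos(cos(x)) ≈ 0.5236
RHS = x ≈ -0.5236
Since 0.5236 ≠ -0.5236, the equation fails at this point, so it cannot hold for every real x for which both sides are defined.
arccos only returns values in [0, π], so arccos(cos(x)) = x holds only for x in that interval, not for all real x.

Conclusion: No, this is NOT an identity.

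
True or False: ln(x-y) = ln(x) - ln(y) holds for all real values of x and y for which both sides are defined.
Claim: ln(x-y) = ln(x) - ln(y).
Test a specific point where both sides are defined: x = 4, y = 1.
LHS = ln(x-y) ≈ 1.0986
RHS = ln(x) - ln(y) ≈ 1.3863
Since 1.0986 ≠ 1.3863, the equation fails at this point, so it cannot hold for all real values of x and y for which both sides are defined.
ln(x) - ln(y) = ln(x/y), not ln(x-y).

Conclusion: False.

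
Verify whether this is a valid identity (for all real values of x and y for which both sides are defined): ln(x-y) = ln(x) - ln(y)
Claim: ln(x-y) = ln(x) - ln(y).
Test a specific point where both sides are defined: x = 3/2, y = 1/2.
LHS = ln(x-y) ≈ 0.0000
RHS = ln(x) - ln(y) ≈ 1.0986
Since 0.0000 ≠ 1.0986, the equation fails at this point, so it cannot hold for all real values of x and y for which both sides are defined.
ln(x) - ln(y) = ln(x/y), not ln(x-y).

Conclusion: No, this is NOT an identity.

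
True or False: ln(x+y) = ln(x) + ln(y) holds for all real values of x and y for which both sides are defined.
Claim: ln(x+y) = ln(x) + ln(y).
Test a specific point where both sides are defined: x = 1, y = 3/2.
LHS = ln(x+y) ≈ 0.9163
RHS = ln(x) + ln(y) ≈ 0.4055
Since 0.9163 ≠ 0.4055, the equation fails at this point, so it cannot hold for all real values of x and y for which both sides are defined.
ln(x) + ln(y) = ln(xy), not ln(x+y).

Conclusion: False.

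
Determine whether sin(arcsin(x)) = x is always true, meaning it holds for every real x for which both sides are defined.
Claim: sin(arcsin(x)) = x.
Reasoning: For -1 ≤ x ≤ 1 (where arcsin is defined), arcsin(x) is by definition an angle whose sine equals x. Taking the sine of that angle returns x. (Note the other order, arcsin(sin x) = x, is NOT an identity.)
So the two sides agree for every real x for which both sides are defined.

Conclusion: Yes, this is an identity.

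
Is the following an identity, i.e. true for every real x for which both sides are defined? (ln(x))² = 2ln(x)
No, this is NOT an identity.

Claim: (ln(x))² = 2ln(x).
Test a specific point where both sides are defined: x = 3/2.
LHS = (ln(x))² ≈ 0.1644
RHS = 2ln(x) ≈ 0.8109
Since 0.1644 ≠ 0.8109, the equation fails at this point, so it cannot hold for every real x for which both sides are defined.
2ln(x) equals ln(x²), which is not the same as (ln x)².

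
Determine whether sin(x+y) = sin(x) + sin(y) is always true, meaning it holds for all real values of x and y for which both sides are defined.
No, this is NOT an identity.

Claim: sin(x+y) = sin(x) + sin(y).
Test a specific point where both sides are defined: x = π, y = π/2.
LHS = sin(x+y) ≈ -1.0000
RHS = sin(x) + sin(y) ≈ 1.0000
Since -1.0000 ≠ 1.0000, the equation fails at this point, so it cannot hold for all real values of x and y for which both sides are defined.
The correct expansion is sin(x+y) = sin(x)cos(y) + cos(x)sin(y); sine is not additive.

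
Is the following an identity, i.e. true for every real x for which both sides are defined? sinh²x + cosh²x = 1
No, this is NOT an identity.

Claim: sinh²x + cosh²x = 1.
Test a specific point where both sides are defined: x = 3.
LHS = sinh²x + cosh²x ≈ 201.7156
RHS = 1 ≈ 1.0000
Since 201.7156 ≠ 1.0000, the equation fails at this point, so it cannot hold for every real x for which both sides are defined.
The correct hyperbolic identity is cosh²x - sinh²x = 1 (a difference); the sum sinh²x + cosh²x equals cosh(2x).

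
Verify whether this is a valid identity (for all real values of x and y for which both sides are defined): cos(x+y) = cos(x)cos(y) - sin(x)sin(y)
Claim: cos(x+y) = cos(x)cos(y) - sin(x)sin(y).
Reasoning: By Euler's formula e^(i(x+y)) = e^(ix)·e^(iy) = (cos x + i·sin x)(cos y + i·sin y). The real part of the left side is cos(x+y); the real part of the product is cos(x)cos(y) - sin(x)sin(y) (since i·i = -1).
So the two sides agree for all real values of x and y for which both sides are defined.

Conclusion: Yes, this is an identity.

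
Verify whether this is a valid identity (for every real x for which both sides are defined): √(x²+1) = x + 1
Claim: √(x²+1) = x + 1.
Test a specific point where both sides are defined: x = -3.
LHS = √(x²+1) ≈ 3.1623
RHS = x + 1 ≈ -2.0000
Since 3.1623 ≠ -2.0000, the equation fails at this point, so it cannot hold for every real x for which both sides are defined.
(x+1)² = x² + 2x + 1 ≠ x² + 1 unless x = 0.

Conclusion: No, this is NOT an identity.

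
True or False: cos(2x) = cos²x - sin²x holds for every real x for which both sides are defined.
True.

Claim: cos(2x) = cos²x - sin²x.
Reasoning: Put y = x in the addition formula cos(x+y) = cos(x)cos(y) - sin(x)sin(y): cos(2x) = cos²x - sin²x.
So the two sides agree for every real x for which both sides are defined.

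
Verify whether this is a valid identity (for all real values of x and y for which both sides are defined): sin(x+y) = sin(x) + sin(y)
Claim: sin(x+y) = sin(x) + sin(y).
Test a specific point where both sides are defined: x = 3π/4, y = 2π/3.
LHS = sin(x+y) ≈ -0.9659
RHS = sin(x) + sin(y) ≈ 1.5731
Since -0.9659 ≠ 1.5731, the equation fails at this point, so it cannot hold for all real values of x and y for which both sides are defined.
The correct expansion is sin(x+y) = sin(x)cos(y) + cos(x)sin(y); sine is not additive.

Conclusion: No, this is NOT an identity.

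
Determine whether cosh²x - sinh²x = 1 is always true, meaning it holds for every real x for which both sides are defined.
Yes, this is an identity.

Claim: cosh²x - sinh²x = 1.
Reasoning: With cosh(x) = (e^x + e^-x)/2 and sinh(x) = (e^x - e^-x)/2: cosh²x = (e^(2x) + 2 + e^(-2x))/4 and sinh²x = (e^(2x) - 2 + e^(-2x))/4. Subtracting leaves 4/4 = 1.
So the two sides agree for every real x for which both sides are defined.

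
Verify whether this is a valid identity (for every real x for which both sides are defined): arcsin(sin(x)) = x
No, this is NOT an identity.

Claim: arcsin(sin(x)) = x.
Test a specific point where both sides are defined: x = π.
LHS = arcsin(sin(x)) ≈ 0.0000
RHS = x ≈ 3.1416
Since 0.0000 ≠ 3.1416, the equation fails at this point, so it cannot hold for every real x for which both sides are defined.
arcsin only returns values in [-π/2, π/2], so arcsin(sin(x)) = x holds only for x in that interval, not for all real x.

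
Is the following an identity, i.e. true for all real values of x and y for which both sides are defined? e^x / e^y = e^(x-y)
Claim: e^x / e^y = e^(x-y).
Reasoning: 1/e^y = e^(-y), so e^x / e^y = e^x · e^(-y) = e^(x + (-y)) = e^(x-y) by the product rule for exponents.
So the two sides agree for all real values of x and y for which both sides are defined.

Conclusion: Yes, this is an identity.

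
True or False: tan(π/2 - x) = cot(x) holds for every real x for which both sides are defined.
Claim: tan(π/2 - x) = cot(x).
Reasoning: tan(π/2 - x) = sin(π/2 - x)/cos(π/2 - x) = cos(x)/sin(x) = cot(x), using the cofunction identities sin(π/2 - x) = cos(x) and cos(π/2 - x) = sin(x).
So the two sides agree for every real x for which both sides are defined.

Conclusion: True.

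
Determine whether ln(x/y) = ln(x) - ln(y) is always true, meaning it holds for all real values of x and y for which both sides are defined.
Yes, this is an identity.

Claim: ln(x/y) = ln(x) - ln(y).
Reasoning: Both sides are simultaneously defined only when x, y > 0. Write x = e^p, y = e^q. Then x/y = e^(p-q), so ln(x/y) = p - q = ln(x) - ln(y).
So the two sides agree for all real values of x and y for which both sides are defined.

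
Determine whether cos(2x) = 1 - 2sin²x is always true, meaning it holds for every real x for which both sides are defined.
Claim: cos(2x) = 1 - 2sin²x.
Reasoning: cos(2x) = cos²x - sin²x. Replace cos²x by 1 - sin²x: (1 - sin²x) - sin²x = 1 - 2sin²x.
So the two sides agree for every real x for which both sides are defined.

Conclusion: Yes, this is an identity.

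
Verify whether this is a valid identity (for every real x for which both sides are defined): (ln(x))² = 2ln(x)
Claim: (ln(x))² = 2ln(x).
Test a specific point where both sides are defined: x = 3.
LHS = (ln(x))² ≈ 1.2069
RHS = 2ln(x) ≈ 2.1972
Since 1.2069 ≠ 2.1972, the equation fails at this point, so it cannot hold for every real x for which both sides are defined.
2ln(x) equals ln(x²), which is not the same as (ln x)².

Conclusion: No, this is NOT an identity.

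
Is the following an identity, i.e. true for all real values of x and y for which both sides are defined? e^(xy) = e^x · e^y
No, this is NOT an identity.

Claim: e^(xy) = e^x · e^y.
Test a specific point where both sides are defined: x = 1/2, y = 1.
LHS = e^(xy) ≈ 1.6487
RHS = e^x · e^y ≈ 4.4817
Since 1.6487 ≠ 4.4817, the equation fails at this point, so it cannot hold for all real values of x and y for which both sides are defined.
e^x · e^y = e^(x+y), not e^(xy).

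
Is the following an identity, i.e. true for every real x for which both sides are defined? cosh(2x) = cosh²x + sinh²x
Yes, this is an identity.

Claim: cosh(2x) = cosh²x + sinh²x.
Reasoning: cosh²x = (e^(2x) + 2 + e^(-2x))/4 and sinh²x = (e^(2x) - 2 + e^(-2x))/4. Adding gives (2e^(2x) + 2e^(-2x))/4 = (e^(2x) + e^(-2x))/2 = cosh(2x).
So the two sides agree for every real x for which both sides are defined.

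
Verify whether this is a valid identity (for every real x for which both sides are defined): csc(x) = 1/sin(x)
Yes, this is an identity.

Claim: csc(x) = 1/sin(x).
Reasoning: csc(x) is by definition the reciprocal of sin(x), wherever sin(x) ≠ 0.
So the two sides agree for every real x for which both sides are defined.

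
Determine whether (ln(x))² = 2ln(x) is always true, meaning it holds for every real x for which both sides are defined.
Claim: (ln(x))² = 2ln(x).
Test a specific point where both sides are defined: x = 1/2.
LHS = (ln(x))² ≈ 0.4805
RHS = 2ln(x) ≈ -1.3863
Since 0.4805 ≠ -1.3863, the equation fails at this point, so it cannot hold for every real x for which both sides are defined.
2ln(x) equals ln(x²), which is not the same as (ln x)².

Conclusion: No, this is NOT an identity.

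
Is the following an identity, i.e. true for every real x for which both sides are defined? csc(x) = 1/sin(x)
Yes, this is an identity.

Claim: csc(x) = 1/sin(x).
Reasoning: csc(x) is by definition the reciprocal of sin(x), wherever sin(x) ≠ 0.
So the two sides agree for every real x for which both sides are defined.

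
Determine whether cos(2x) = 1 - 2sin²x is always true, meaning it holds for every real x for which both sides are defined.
Claim: cos(2x) = 1 - 2sin²x.
Reasoning: cos(2x) = cos²x - sin²x. Replace cos²x by 1 - sin²x: (1 - sin²x) - sin²x = 1 - 2sin²x.
So the two sides agree for every real x for which both sides are defined.

Conclusion: Yes, this is an identity.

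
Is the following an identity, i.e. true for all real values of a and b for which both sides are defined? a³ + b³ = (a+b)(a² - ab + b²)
Yes, this is an identity.

Claim: a³ + b³ = (a+b)(a² - ab + b²).
Reasoning: Expand the right side: (a+b)(a² - ab + b²) = a³ - a²b + ab² + a²b - ab² + b³ = a³ + b³ (the middle terms cancel in pairs).
So the two sides agree for all real values of a and b for which both sides are defined.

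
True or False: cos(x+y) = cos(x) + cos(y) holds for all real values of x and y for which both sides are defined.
False.

Claim: cos(x+y) = cos(x) + cos(y).
Test a specific point where both sides are defined: x = -π/3, y = -π/2.
LHS = cos(x+y) ≈ -0.8660
RHS = cos(x) + cos(y) ≈ 0.5000
Since -0.8660 ≠ 0.5000, the equation fails at this point, so it cannot hold for all real values of x and y for which both sides are defined.
The correct expansion is cos(x+y) = cos(x)cos(y) - sin(x)sin(y); cosine is not additive.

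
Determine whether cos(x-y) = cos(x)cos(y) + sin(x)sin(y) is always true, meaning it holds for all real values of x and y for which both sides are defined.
Yes, this is an identity.

Claim: cos(x-y) = cos(x)cos(y) + sin(x)sin(y).
Reasoning: Replace y by -y in cos(x+y) = cos(x)cos(y) - sin(x)sin(y) and use cos(-y) = cos(y), sin(-y) = -sin(y): cos(x-y) = cos(x)cos(y) + sin(x)sin(y).
So the two sides agree for all real values of x and y for which both sides are defined.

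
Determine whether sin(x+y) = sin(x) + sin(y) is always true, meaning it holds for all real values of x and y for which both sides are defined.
Claim: sin(x+y) = sin(x) + sin(y).
Test a specific point where both sides are defined: x = π/3, y = π/3.
LHS = sin(x+y) ≈ 0.8660
RHS = sin(x) + sin(y) ≈ 1.7321
Since 0.8660 ≠ 1.7321, the equation fails at this point, so it cannot hold for all real values of x and y for which both sides are defined.
The correct expansion is sin(x+y) = sin(x)cos(y) + cos(x)sin(y); sine is not additive.

Conclusion: No, this is NOT an identity.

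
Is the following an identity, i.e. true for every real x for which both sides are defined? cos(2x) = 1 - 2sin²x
Claim: cos(2x) = 1 - 2sin²x.
Reasoning: cos(2x) = cos²x - sin²x. Replace cos²x by 1 - sin²x: (1 - sin²x) - sin²x = 1 - 2sin²x.
So the two sides agree for every real x for which both sides are defined.

Conclusion: Yes, this is an identity.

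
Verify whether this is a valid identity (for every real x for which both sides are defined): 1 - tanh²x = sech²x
Claim: 1 - tanh²x = sech²x.
Reasoning: Divide cosh²x - sinh²x = 1 through by cosh²x (never zero): 1 - tanh²x = 1/cosh²x = sech²x.
So the two sides agree for every real x for which both sides are defined.

Conclusion: Yes, this is an identity.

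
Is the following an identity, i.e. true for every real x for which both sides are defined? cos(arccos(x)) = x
Yes, this is an identity.

Claim: cos(arccos(x)) = x.
Reasoning: For -1 ≤ x ≤ 1 (where arccos is defined), arccos(x) is by definition an angle whose cosine equals x. Taking the cosine of that angle returns x. (Note the other order, arccos(cos x) = x, is NOT an identity.)
So the two sides agree for every real x for which both sides are defined.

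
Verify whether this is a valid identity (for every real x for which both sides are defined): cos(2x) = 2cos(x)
No, this is NOT an identity.

Claim: cos(2x) = 2cos(x).
Test a specific point where both sides are defined: x = π/2.
LHS = cos(2x) ≈ -1.0000
RHS = 2cos(x) ≈ 0.0000
Since -1.0000 ≠ 0.0000, the equation fails at this point, so it cannot hold for every real x for which both sides are defined.
The correct double-angle formula is cos(2x) = cos²x - sin²x.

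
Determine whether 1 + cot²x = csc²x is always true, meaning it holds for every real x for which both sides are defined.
Claim: 1 + cot²x = csc²x.
Reasoning: Start from sin²x + cos²x = 1 and divide every term by sin²x (allowed wherever cot x and csc x are defined): 1 + cot²x = 1/sin²x = csc²x.
So the two sides agree for every real x for which both sides are defined.

Conclusion: Yes, this is an identity.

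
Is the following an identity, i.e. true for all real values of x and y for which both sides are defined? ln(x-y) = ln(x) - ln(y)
No, this is NOT an identity.

Claim: ln(x-y) = ln(x) - ln(y).
Test a specific point where both sides are defined: x = 4, y = 1.
LHS = ln(x-y) ≈ 1.0986
RHS = ln(x) - ln(y) ≈ 1.3863
Since 1.0986 ≠ 1.3863, the equation fails at this point, so it cannot hold for all real values of x and y for which both sides are defined.
ln(x) - ln(y) = ln(x/y), not ln(x-y).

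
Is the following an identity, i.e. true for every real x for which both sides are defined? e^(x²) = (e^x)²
Claim: e^(x²) = (e^x)².
Test a specific point where both sides are defined: x = -1.
LHS = e^(x²) ≈ 2.7183
RHS = (e^x)² ≈ 0.1353
Since 2.7183 ≠ 0.1353, the equation fails at this point, so it cannot hold for every real x for which both sides are defined.
(e^x)² = e^(2x), and 2x ≠ x² in general.

Conclusion: No, this is NOT an identity.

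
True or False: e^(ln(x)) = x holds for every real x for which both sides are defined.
Claim: e^(ln(x)) = x.
Reasoning: For x > 0, ln(x) is by definition the exponent p such that e^p = x. Raising e to that exponent therefore returns x: e^(ln x) = x.
So the two sides agree for every real x for which both sides are defined.

Conclusion: True.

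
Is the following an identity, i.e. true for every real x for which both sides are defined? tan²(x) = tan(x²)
No, this is NOT an identity.

Claim: tan²(x) = tan(x²).
Test a specific point where both sides are defined: x = π/6.
LHS = tan²(x) ≈ 0.3333
RHS = tan(x²) ≈ 0.2812
Since 0.3333 ≠ 0.2812, the equation fails at this point, so it cannot hold for every real x for which both sides are defined.
tan²(x) means (tan x)², squaring the output; tan(x²) squares the input. These are different functions.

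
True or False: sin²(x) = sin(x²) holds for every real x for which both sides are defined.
Claim: sin²(x) = sin(x²).
Test a specific point where both sides are defined: x = 2π/3.
LHS = sin²(x) ≈ 0.7500
RHS = sin(x²) ≈ -0.9474
Since 0.7500 ≠ -0.9474, the equation fails at this point, so it cannot hold for every real x for which both sides are defined.
sin²(x) means (sin x)², squaring the output; sin(x²) squares the input. These are different functions.

Conclusion: False.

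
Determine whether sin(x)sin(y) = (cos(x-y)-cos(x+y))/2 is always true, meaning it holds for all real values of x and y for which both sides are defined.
Claim: sin(x)sin(y) = (cos(x-y)-cos(x+y))/2.
Reasoning: cos(x-y) = cos(x)cos(y) + sin(x)sin(y) and cos(x+y) = cos(x)cos(y) - sin(x)sin(y). Subtracting, cos(x-y) - cos(x+y) = 2sin(x)sin(y); divide by 2.
So the two sides agree for all real values of x and y for which both sides are defined.

Conclusion: Yes, this is an identity.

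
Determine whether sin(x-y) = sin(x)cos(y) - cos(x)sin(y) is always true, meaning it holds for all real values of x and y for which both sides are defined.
Claim: sin(x-y) = sin(x)cos(y) - cos(x)sin(y).
Reasoning: Replace y by -y in sin(x+y) = sin(x)cos(y) + cos(x)sin(y) and use cos(-y) = cos(y), sin(-y) = -sin(y): sin(x-y) = sin(x)cos(y) - cos(x)sin(y).
So the two sides agree for all real values of x and y for which both sides are defined.

Conclusion: Yes, this is an identity.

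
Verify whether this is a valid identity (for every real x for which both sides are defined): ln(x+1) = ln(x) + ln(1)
Claim: ln(x+1) = ln(x) + ln(1).
Test a specific point where both sides are defined: x = 1.
LHS = ln(x+1) ≈ 0.6931
RHS = ln(x) + ln(1) ≈ 0.0000
Since 0.6931 ≠ 0.0000, the equation fails at this point, so it cannot hold for every real x for which both sides are defined.
ln(1) = 0, so the right side is just ln(x), which differs from ln(x+1).

Conclusion: No, this is NOT an identity.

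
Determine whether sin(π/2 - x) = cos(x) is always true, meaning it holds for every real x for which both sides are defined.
Claim: sin(π/2 - x) = cos(x).
Reasoning: Use sin(u - v) = sin(u)cos(v) - cos(u)sin(v) with u = π/2, v = x: sin(π/2)cos(x) - cos(π/2)sin(x) = 1·cos(x) - 0·sin(x) = cos(x).
So the two sides agree for every real x for which both sides are defined.

Conclusion: Yes, this is an identity.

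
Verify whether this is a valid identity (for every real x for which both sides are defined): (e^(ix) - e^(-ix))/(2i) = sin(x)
Yes, this is an identity.

Claim: (e^(ix) - e^(-ix))/(2i) = sin(x).
Reasoning: By Euler's formula e^(ix) = cos(x) + i·sin(x) and e^(-ix) = cos(x) - i·sin(x). Subtracting cancels the cosine terms: e^(ix) - e^(-ix) = 2i·sin(x); divide by 2i.
So the two sides agree for every real x for which both sides are defined.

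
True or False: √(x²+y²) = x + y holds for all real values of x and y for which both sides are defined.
Claim: √(x²+y²) = x + y.
Test a specific point where both sides are defined: x = 3, y = -3.
LHS = √(x²+y²) ≈ 4.2426
RHS = x + y ≈ 0.0000
Since 4.2426 ≠ 0.0000, the equation fails at this point, so it cannot hold for all real values of x and y for which both sides are defined.
(x+y)² = x² + 2xy + y², not x² + y², so the square root does not split this way.

Conclusion: False.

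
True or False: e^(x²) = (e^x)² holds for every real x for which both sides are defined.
False.

Claim: e^(x²) = (e^x)².
Test a specific point where both sides are defined: x = 3.
LHS = e^(x²) ≈ 8103.0839
RHS = (e^x)² ≈ 403.4288
Since 8103.0839 ≠ 403.4288, the equation fails at this point, so it cannot hold for every real x for which both sides are defined.
(e^x)² = e^(2x), and 2x ≠ x² in general.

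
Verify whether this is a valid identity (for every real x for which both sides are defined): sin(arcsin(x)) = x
Yes, this is an identity.

Claim: sin(arcsin(x)) = x.
Reasoning: For -1 ≤ x ≤ 1 (where arcsin is defined), arcsin(x) is by definition an angle whose sine equals x. Taking the sine of that angle returns x. (Note the other order, arcsin(sin x) = x, is NOT an identity.)
So the two sides agree for every real x for which both sides are defined.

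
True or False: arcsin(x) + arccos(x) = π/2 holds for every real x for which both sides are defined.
Claim: arcsin(x) + arccos(x) = π/2.
Reasoning: Both sides are defined for -1 ≤ x ≤ 1. Let θ = arcsin(x), so sin θ = x and θ ∈ [-π/2, π/2]. Then cos(π/2 - θ) = sin θ = x and π/2 - θ ∈ [0, π], which is exactly the range of arccos, so arccos(x) = π/2 - θ. Adding: arcsin(x) + arccos(x) = θ + (π/2 - θ) = π/2.
So the two sides agree for every real x for which both sides are defined.

Conclusion: True.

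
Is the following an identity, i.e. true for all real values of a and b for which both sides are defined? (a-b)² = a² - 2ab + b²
Yes, this is an identity.

Claim: (a-b)² = a² - 2ab + b².
Reasoning: Expand: (a-b)² = (a-b)(a-b) = a·a - a·b - b·a + b·b = a² - 2ab + b².
So the two sides agree for all real values of a and b for which both sides are defined.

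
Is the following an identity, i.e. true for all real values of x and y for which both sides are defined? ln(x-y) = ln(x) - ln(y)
Claim: ln(x-y) = ln(x) - ln(y).
Test a specific point where both sides are defined: x = 2, y = 1/2.
LHS = ln(x-y) ≈ 0.4055
RHS = ln(x) - ln(y) ≈ 1.3863
Since 0.4055 ≠ 1.3863, the equation fails at this point, so it cannot hold for all real values of x and y for which both sides are defined.
ln(x) - ln(y) = ln(x/y), not ln(x-y).

Conclusion: No, this is NOT an identity.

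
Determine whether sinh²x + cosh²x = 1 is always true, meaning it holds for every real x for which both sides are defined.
No, this is NOT an identity.

Claim: sinh²x + cosh²x = 1.
Test a specific point where both sides are defined: x = -3.
LHS = sinh²x + cosh²x ≈ 201.7156
RHS = 1 ≈ 1.0000
Since 201.7156 ≠ 1.0000, the equation fails at this point, so it cannot hold for every real x for which both sides are defined.
The correct hyperbolic identity is cosh²x - sinh²x = 1 (a difference); the sum sinh²x + cosh²x equals cosh(2x).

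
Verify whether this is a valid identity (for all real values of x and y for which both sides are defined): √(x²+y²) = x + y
No, this is NOT an identity.

Claim: √(x²+y²) = x + y.
Test a specific point where both sides are defined: x = 3/2, y = -3.
LHS = √(x²+y²) ≈ 3.3541
RHS = x + y ≈ -1.5000
Since 3.3541 ≠ -1.5000, the equation fails at this point, so it cannot hold for all real values of x and y for which both sides are defined.
(x+y)² = x² + 2xy + y², not x² + y², so the square root does not split this way.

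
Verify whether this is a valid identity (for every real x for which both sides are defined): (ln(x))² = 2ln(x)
No, this is NOT an identity.

Claim: (ln(x))² = 2ln(x).
Test a specific point where both sides are defined: x = 3.
LHS = (ln(x))² ≈ 1.2069
RHS = 2ln(x) ≈ 2.1972
Since 1.2069 ≠ 2.1972, the equation fails at this point, so it cannot hold for every real x for which both sides are defined.
2ln(x) equals ln(x²), which is not the same as (ln x)².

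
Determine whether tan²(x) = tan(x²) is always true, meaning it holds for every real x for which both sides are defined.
No, this is NOT an identity.

Claim: tan²(x) = tan(x²).
Test a specific point where both sides are defined: x = π.
LHS = tan²(x) ≈ 0.0000
RHS = tan(x²) ≈ 0.4767
Since 0.0000 ≠ 0.4767, the equation fails at this point, so it cannot hold for every real x for which both sides are defined.
tan²(x) means (tan x)², squaring the output; tan(x²) squares the input. These are different functions.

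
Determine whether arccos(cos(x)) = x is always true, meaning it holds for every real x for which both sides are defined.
No, this is NOT an identity.

Claim: arccos(cos(x)) = x.
Test a specific point where both sides are defined: x = -π/4.
LHS = arccos(cos(x)) ≈ 0.7854
RHS = x ≈ -0.7854
Since 0.7854 ≠ -0.7854, the equation fails at this point, so it cannot hold for every real x for which both sides are defined.
arccos only returns values in [0, π], so arccos(cos(x)) = x holds only for x in that interval, not for all real x.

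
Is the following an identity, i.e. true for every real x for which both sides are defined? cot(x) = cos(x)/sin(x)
Yes, this is an identity.

Claim: cot(x) = cos(x)/sin(x).
Reasoning: cot(x) is defined as 1/tan(x) = 1/(sin(x)/cos(x)) = cos(x)/sin(x), wherever sin(x) ≠ 0.
So the two sides agree for every real x for which both sides are defined.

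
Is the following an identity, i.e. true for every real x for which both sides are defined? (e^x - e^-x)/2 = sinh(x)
Claim: (e^x - e^-x)/2 = sinh(x).
Reasoning: This is exactly the definition of the hyperbolic sine: sinh(x) := (e^x - e^-x)/2.
So the two sides agree for every real x for which both sides are defined.

Conclusion: Yes, this is an identity.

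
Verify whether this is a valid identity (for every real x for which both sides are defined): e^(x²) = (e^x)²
Claim: e^(x²) = (e^x)².
Test a specific point where both sides are defined: x = 3/2.
LHS = e^(x²) ≈ 9.4877
RHS = (e^x)² ≈ 20.0855
Since 9.4877 ≠ 20.0855, the equation fails at this point, so it cannot hold for every real x for which both sides are defined.
(e^x)² = e^(2x), and 2x ≠ x² in general.

Conclusion: No, this is NOT an identity.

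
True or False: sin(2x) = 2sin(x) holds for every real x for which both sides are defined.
Claim: sin(2x) = 2sin(x).
Test a specific point where both sides are defined: x = -π/3.
LHS = sin(2x) ≈ -0.8660
RHS = 2sin(x) ≈ -1.7321
Since -0.8660 ≠ -1.7321, the equation fails at this point, so it cannot hold for every real x for which both sides are defined.
The correct double-angle formula is sin(2x) = 2sin(x)cos(x).

Conclusion: False.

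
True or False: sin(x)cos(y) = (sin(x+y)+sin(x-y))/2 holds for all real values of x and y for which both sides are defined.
True.

Claim: sin(x)cos(y) = (sin(x+y)+sin(x-y))/2.
Reasoning: sin(x+y) = sin(x)cos(y) + cos(x)sin(y) and sin(x-y) = sin(x)cos(y) - cos(x)sin(y). Adding, sin(x+y) + sin(x-y) = 2sin(x)cos(y); divide by 2.
So the two sides agree for all real values of x and y for which both sides are defined.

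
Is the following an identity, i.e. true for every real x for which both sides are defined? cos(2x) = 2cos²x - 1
Claim: cos(2x) = 2cos²x - 1.
Reasoning: cos(2x) = cos²x - sin²x. Replace sin²x by 1 - cos²x: cos²x - (1 - cos²x) = 2cos²x - 1.
So the two sides agree for every real x for which both sides are defined.

Conclusion: Yes, this is an identity.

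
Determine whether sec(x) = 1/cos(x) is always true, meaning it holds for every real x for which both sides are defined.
Yes, this is an identity.

Claim: sec(x) = 1/cos(x).
Reasoning: sec(x) is by definition the reciprocal of cos(x), wherever cos(x) ≠ 0.
So the two sides agree for every real x for which both sides are defined.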